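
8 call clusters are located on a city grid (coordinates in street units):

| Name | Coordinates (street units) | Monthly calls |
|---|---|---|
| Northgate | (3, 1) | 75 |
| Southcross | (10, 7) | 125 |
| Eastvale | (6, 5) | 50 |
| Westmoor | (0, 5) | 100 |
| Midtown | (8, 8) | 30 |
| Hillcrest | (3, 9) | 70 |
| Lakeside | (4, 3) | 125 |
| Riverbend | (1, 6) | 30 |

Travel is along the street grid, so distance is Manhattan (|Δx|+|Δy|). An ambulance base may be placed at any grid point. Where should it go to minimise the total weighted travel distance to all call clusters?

(4, 5)

Manhattan distance separates: Σwᵢ(|x−xᵢ|+|y−yᵢ|) = Σwᵢ|x−xᵢ| + Σwᵢ|y−yᵢ|, so x and y are optimised independently as 1-D weighted medians.
Total weight W = 605; half = 302.5.
x-coordinate, sorted with cumulative weight:
  x=0 (Westmoor, w=100) cum 100
  x=1 (Riverbend, w=30) cum 130
  x=3 (Northgate, w=75) cum 205
  x=3 (Hillcrest, w=70) cum 275
  x=4 (Lakeside, w=125) cum 400  ← median
  x=6 (Eastvale, w=50) cum 450
  x=8 (Midtown, w=30) cum 480
  x=10 (Southcross, w=125) cum 605
⇒ x* = 4
y-coordinate, sorted with cumulative weight:
  y=1 (Northgate, w=75) cum 75
  y=3 (Lakeside, w=125) cum 200
  y=5 (Eastvale, w=50) cum 250
  y=5 (Westmoor, w=100) cum 350  ← median
  y=6 (Riverbend, w=30) cum 380
  y=7 (Southcross, w=125) cum 505
  y=8 (Midtown, w=30) cum 535
  y=9 (Hillcrest, w=70) cum 605
⇒ y* = 5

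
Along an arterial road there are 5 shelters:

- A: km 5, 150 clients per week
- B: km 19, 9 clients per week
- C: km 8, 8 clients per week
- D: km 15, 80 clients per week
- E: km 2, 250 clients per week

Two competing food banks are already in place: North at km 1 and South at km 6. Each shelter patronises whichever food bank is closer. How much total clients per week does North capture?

250

The indifferent point is the midpoint (1+6)/2 = 3.5; shelters left of it (closer to North at 1) go to North, those right go to South.
  E at 2 (w=250) → North
  A at 5 (w=150) → South
  C at 8 (w=8) → South
  D at 15 (w=80) → South
  B at 19 (w=9) → South
North captures 250; South captures 247.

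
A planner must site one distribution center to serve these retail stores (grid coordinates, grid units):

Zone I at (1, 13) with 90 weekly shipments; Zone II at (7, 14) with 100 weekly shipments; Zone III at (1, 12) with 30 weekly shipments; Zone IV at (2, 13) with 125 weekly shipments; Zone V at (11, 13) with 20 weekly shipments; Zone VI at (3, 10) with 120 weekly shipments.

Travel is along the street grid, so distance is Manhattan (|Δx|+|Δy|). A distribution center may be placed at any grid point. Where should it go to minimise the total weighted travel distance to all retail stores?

(2, 13)

Manhattan distance separates: Σwᵢ(|x−xᵢ|+|y−yᵢ|) = Σwᵢ|x−xᵢ| + Σwᵢ|y−yᵢ|, so x and y are optimised independently as 1-D weighted medians.
Total weight W = 485; half = 242.5.
x-coordinate, sorted with cumulative weight:
  x=1 (Zone I, w=90) cum 90
  x=1 (Zone III, w=30) cum 120
  x=2 (Zone IV, w=125) cum 245  ← median
  x=3 (Zone VI, w=120) cum 365
  x=7 (Zone II, w=100) cum 465
  x=11 (Zone V, w=20) cum 485
⇒ x* = 2
y-coordinate, sorted with cumulative weight:
  y=10 (Zone VI, w=120) cum 120
  y=12 (Zone III, w=30) cum 150
  y=13 (Zone I, w=90) cum 240
  y=13 (Zone IV, w=125) cum 365  ← median
  y=13 (Zone V, w=20) cum 385
  y=14 (Zone II, w=100) cum 485
⇒ y* = 13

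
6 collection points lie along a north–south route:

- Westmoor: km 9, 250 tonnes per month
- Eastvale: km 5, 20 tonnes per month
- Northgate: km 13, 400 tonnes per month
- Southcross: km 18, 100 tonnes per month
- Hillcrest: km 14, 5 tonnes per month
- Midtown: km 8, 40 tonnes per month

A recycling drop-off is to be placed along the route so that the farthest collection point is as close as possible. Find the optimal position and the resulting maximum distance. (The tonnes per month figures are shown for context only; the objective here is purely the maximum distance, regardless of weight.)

location 11.5, max distance 6.5

The 1-center on a line is the midpoint of the two extreme points: leftmost at 5, rightmost at 18.
Optimal location = (5 + 18)/2 = 11.5; maximum distance = (18 − 5)/2 = 6.5.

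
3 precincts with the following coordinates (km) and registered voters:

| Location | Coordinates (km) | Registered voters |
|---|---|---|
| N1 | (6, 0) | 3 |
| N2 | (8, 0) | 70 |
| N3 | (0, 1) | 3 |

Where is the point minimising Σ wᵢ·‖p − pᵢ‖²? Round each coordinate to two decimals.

(7.61, 0.04)

The minimiser of Σwᵢ‖p−pᵢ‖² is the weighted centroid p* = (Σwᵢpᵢ)/(Σwᵢ).
Σwᵢ = 76.
Σwᵢxᵢ = 3·6 + 70·8 + 3·0 = 578.
Σwᵢyᵢ = 3·0 + 70·0 + 3·1 = 3.
x* = 578/76 = 7.61, y* = 3/76 = 0.04.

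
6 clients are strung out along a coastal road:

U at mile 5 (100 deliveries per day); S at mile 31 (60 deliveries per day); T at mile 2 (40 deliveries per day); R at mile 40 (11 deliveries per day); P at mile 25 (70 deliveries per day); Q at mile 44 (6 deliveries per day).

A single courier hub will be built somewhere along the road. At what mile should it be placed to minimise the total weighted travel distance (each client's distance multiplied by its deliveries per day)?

x = 25

For a sum of weighted absolute distances on a line, the optimum is the weighted median (not the mean). Total weight W = 287; half-weight = 143.5.
Sort by position and accumulate weight:
  mile 2 (T, w=40) → cum 40
  mile 5 (U, w=100) → cum 140
  mile 25 (P, w=70) → cum 210  ≥ 143.5 → median here
  mile 31 (S, w=60) → cum 270
  mile 40 (R, w=11) → cum 281
  mile 44 (Q, w=6) → cum 287
Optimal location: mile 25.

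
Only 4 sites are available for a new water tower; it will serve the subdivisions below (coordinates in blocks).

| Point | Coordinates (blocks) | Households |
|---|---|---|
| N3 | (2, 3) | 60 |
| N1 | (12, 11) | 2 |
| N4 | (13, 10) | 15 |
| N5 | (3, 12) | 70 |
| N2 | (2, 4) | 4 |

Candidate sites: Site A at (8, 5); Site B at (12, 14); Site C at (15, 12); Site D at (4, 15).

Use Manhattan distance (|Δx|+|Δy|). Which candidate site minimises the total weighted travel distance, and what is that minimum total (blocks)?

Total weighted distance at each candidate:
  Site A (8, 5): total = 1518
  Site B (12, 14): total = 2191
  Site C (15, 12): total = 2312
  Site D (4, 15): total = 1406
Minimum is at Site D with total 1406 blocks.

Site D, total 1406 blocks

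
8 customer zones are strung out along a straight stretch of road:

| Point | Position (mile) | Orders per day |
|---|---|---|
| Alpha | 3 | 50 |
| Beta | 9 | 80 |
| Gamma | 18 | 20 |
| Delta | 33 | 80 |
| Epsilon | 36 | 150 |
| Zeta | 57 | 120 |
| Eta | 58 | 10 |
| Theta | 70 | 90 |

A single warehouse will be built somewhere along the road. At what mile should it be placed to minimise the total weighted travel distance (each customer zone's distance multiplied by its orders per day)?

x = 36

For a sum of weighted absolute distances on a line, the optimum is the weighted median (not the mean). Total weight W = 600; half-weight = 300.
Sort by position and accumulate weight:
  mile 3 (Alpha, w=50) → cum 50
  mile 9 (Beta, w=80) → cum 130
  mile 18 (Gamma, w=20) → cum 150
  mile 33 (Delta, w=80) → cum 230
  mile 36 (Epsilon, w=150) → cum 380  ≥ 300 → median here
  mile 57 (Zeta, w=120) → cum 500
  mile 58 (Eta, w=10) → cum 510
  mile 70 (Theta, w=90) → cum 600
Optimal location: mile 36.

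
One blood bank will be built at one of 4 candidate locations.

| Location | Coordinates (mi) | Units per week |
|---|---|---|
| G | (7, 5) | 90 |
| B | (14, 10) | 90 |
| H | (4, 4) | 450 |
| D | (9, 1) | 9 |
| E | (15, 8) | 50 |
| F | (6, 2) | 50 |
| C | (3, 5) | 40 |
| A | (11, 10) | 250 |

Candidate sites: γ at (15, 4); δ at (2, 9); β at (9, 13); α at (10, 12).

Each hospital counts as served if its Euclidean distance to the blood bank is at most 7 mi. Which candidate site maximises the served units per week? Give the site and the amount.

δ, covering 580

Coverage radius r = 7 mi; a point is covered iff (Δx)²+(Δy)² ≤ 7² = 49.
  γ (15, 4): covers {B, D, E} → 149
  δ (2, 9): covers {G, H, C} → 580
  β (9, 13): covers {B, A} → 340
  α (10, 12): covers {B, E, A} → 390
Maximum coverage at δ: 580 units per week.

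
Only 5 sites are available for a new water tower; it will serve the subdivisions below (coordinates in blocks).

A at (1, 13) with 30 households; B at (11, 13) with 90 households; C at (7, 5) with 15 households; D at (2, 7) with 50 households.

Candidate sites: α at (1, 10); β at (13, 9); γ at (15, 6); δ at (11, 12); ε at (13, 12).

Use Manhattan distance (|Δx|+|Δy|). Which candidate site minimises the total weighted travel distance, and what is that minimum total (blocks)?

Total weighted distance at each candidate:
  α (1, 10): total = 1625
  β (13, 9): total = 1820
  γ (15, 6): total = 2455
  δ (11, 12): total = 1285
  ε (13, 12): total = 1655
Minimum is at δ with total 1285 blocks.

δ, total 1285 blocks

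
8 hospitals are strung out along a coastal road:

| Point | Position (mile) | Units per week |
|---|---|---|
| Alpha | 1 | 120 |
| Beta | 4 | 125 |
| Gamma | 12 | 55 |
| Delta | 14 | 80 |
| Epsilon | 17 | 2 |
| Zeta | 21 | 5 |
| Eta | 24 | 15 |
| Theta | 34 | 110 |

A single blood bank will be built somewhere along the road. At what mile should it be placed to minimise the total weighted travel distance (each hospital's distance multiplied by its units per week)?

x = 12

For a sum of weighted absolute distances on a line, the optimum is the weighted median (not the mean). Total weight W = 512; half-weight = 256.
Sort by position and accumulate weight:
  mile 1 (Alpha, w=120) → cum 120
  mile 4 (Beta, w=125) → cum 245
  mile 12 (Gamma, w=55) → cum 300  ≥ 256 → median here
  mile 14 (Delta, w=80) → cum 380
  mile 17 (Epsilon, w=2) → cum 382
  mile 21 (Zeta, w=5) → cum 387
  mile 24 (Eta, w=15) → cum 402
  mile 34 (Theta, w=110) → cum 512
Optimal location: mile 12.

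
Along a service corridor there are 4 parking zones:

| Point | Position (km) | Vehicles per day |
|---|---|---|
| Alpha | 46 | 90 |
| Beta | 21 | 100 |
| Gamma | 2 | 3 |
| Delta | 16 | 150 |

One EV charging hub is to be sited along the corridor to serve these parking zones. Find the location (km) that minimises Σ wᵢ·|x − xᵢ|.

For a sum of weighted absolute distances on a line, the optimum is the weighted median (not the mean). Total weight W = 343; half-weight = 171.5.
Sort by position and accumulate weight:
  km 2 (Gamma, w=3) → cum 3
  km 16 (Delta, w=150) → cum 153
  km 21 (Beta, w=100) → cum 253  ≥ 171.5 → median here
  km 46 (Alpha, w=90) → cum 343
Optimal location: km 21.

x = 21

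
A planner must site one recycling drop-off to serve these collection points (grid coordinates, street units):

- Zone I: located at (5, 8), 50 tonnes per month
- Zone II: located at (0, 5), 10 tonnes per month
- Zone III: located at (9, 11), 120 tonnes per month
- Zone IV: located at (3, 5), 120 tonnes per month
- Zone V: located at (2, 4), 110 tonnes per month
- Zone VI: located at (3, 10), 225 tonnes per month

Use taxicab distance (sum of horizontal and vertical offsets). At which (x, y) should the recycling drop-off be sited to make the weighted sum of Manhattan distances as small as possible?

Manhattan distance separates: Σwᵢ(|x−xᵢ|+|y−yᵢ|) = Σwᵢ|x−xᵢ| + Σwᵢ|y−yᵢ|, so x and y are optimised independently as 1-D weighted medians.
Total weight W = 635; half = 317.5.
x-coordinate, sorted with cumulative weight:
  x=0 (Zone II, w=10) cum 10
  x=2 (Zone V, w=110) cum 120
  x=3 (Zone IV, w=120) cum 240
  x=3 (Zone VI, w=225) cum 465  ← median
  x=5 (Zone I, w=50) cum 515
  x=9 (Zone III, w=120) cum 635
⇒ x* = 3
y-coordinate, sorted with cumulative weight:
  y=4 (Zone V, w=110) cum 110
  y=5 (Zone II, w=10) cum 120
  y=5 (Zone IV, w=120) cum 240
  y=8 (Zone I, w=50) cum 290
  y=10 (Zone VI, w=225) cum 515  ← median
  y=11 (Zone III, w=120) cum 635
⇒ y* = 10

(3, 10)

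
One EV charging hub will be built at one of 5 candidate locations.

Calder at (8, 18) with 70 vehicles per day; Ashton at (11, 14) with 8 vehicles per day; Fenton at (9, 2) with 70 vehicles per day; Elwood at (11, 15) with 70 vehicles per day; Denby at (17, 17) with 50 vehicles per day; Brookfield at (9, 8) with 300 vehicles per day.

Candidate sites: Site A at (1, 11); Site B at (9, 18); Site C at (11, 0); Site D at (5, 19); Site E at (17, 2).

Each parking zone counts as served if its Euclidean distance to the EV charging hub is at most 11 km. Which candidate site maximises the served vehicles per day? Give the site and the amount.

Coverage radius r = 11 km; a point is covered iff (Δx)²+(Δy)² ≤ 11² = 121.
  Site A (1, 11): covers {Calder, Ashton, Elwood, Brookfield} → 448
  Site B (9, 18): covers {Calder, Ashton, Elwood, Denby, Brookfield} → 498
  Site C (11, 0): covers {Fenton, Brookfield} → 370
  Site D (5, 19): covers {Calder, Ashton, Elwood} → 148
  Site E (17, 2): covers {Fenton, Brookfield} → 370
Maximum coverage at Site B: 498 vehicles per day.

Site B, covering 498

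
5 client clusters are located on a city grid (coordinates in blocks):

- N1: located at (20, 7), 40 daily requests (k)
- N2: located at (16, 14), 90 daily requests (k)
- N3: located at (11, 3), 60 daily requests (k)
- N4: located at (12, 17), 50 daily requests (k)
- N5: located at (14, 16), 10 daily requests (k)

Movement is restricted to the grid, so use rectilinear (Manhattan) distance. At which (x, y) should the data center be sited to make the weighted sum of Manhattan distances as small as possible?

(16, 14)

Manhattan distance separates: Σwᵢ(|x−xᵢ|+|y−yᵢ|) = Σwᵢ|x−xᵢ| + Σwᵢ|y−yᵢ|, so x and y are optimised independently as 1-D weighted medians.
Total weight W = 250; half = 125.
x-coordinate, sorted with cumulative weight:
  x=11 (N3, w=60) cum 60
  x=12 (N4, w=50) cum 110
  x=14 (N5, w=10) cum 120
  x=16 (N2, w=90) cum 210  ← median
  x=20 (N1, w=40) cum 250
⇒ x* = 16
y-coordinate, sorted with cumulative weight:
  y=3 (N3, w=60) cum 60
  y=7 (N1, w=40) cum 100
  y=14 (N2, w=90) cum 190  ← median
  y=16 (N5, w=10) cum 200
  y=17 (N4, w=50) cum 250
⇒ y* = 14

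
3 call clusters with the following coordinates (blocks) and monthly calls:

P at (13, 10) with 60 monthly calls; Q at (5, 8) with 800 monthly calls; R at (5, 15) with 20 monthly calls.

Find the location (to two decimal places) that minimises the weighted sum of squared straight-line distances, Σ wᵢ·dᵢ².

The minimiser of Σwᵢ‖p−pᵢ‖² is the weighted centroid p* = (Σwᵢpᵢ)/(Σwᵢ).
Σwᵢ = 880.
Σwᵢxᵢ = 60·13 + 800·5 + 20·5 = 4880.
Σwᵢyᵢ = 60·10 + 800·8 + 20·15 = 7300.
x* = 4880/880 = 5.55, y* = 7300/880 = 8.30.

(5.55, 8.30)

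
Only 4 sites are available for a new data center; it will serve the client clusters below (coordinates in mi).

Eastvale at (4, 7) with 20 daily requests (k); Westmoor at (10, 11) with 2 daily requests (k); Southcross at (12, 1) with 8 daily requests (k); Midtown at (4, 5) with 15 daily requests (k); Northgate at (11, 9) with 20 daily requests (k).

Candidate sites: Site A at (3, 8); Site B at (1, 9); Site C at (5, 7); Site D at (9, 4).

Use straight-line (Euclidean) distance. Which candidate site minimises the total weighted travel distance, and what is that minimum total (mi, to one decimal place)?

Site C, total 266.6 mi

Total weighted distance at each candidate:
  Site A (3, 8): total = 343.4
  Site B (1, 9): total = 474.4
  Site C (5, 7): total = 266.6
  Site D (9, 4): total = 348.9
Minimum is at Site C with total 266.6 mi.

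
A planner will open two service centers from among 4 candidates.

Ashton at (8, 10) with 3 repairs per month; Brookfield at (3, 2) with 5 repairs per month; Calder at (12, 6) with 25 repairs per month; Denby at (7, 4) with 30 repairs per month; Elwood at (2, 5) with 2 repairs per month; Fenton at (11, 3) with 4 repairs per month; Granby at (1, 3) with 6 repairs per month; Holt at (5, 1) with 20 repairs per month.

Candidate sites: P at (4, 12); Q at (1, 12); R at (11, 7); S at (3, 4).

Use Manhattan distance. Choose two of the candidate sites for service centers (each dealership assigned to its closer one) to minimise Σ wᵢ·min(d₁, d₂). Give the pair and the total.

{R, S}, total 336

Evaluate every pair (each demand assigned to the nearer of the two):
  {R, S}: total = 336
  {P, S}: total = 581
  {Q, S}: total = 590
  {Q, R}: total = 664
  {P, R}: total = 679
  {P, Q}: total = 1127
Best pair: {R, S} with total 336.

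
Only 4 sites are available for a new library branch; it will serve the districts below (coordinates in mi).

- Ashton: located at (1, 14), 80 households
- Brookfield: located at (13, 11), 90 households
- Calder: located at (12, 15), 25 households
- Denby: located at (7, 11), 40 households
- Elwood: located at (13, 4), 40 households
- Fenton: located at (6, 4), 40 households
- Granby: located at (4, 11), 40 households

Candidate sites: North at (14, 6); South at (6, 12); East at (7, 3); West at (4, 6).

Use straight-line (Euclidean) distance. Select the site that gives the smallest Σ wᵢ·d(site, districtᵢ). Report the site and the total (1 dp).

Total weighted distance at each candidate:
  North (14, 6): total = 3121.1
  South (6, 12): total = 2126.1
  East (7, 3): total = 3189.0
  West (4, 6): total = 2826.3
Minimum is at South with total 2126.1 mi.

South, total 2126.1 mi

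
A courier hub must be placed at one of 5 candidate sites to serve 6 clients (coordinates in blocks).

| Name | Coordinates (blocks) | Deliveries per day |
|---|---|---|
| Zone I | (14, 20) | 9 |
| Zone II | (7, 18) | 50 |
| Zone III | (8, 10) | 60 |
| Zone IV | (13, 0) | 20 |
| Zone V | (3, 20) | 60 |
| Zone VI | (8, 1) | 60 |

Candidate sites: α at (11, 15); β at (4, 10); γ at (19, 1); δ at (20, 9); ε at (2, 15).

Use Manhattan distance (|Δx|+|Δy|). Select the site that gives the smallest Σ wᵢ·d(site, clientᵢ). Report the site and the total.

β, total 2790 blocks

Total weighted distance at each candidate:
  α (11, 15): total = 3042
  β (4, 10): total = 2790
  γ (19, 1): total = 5766
  δ (20, 9): total = 5233
  ε (2, 15): total = 3293
Minimum is at β with total 2790 blocks.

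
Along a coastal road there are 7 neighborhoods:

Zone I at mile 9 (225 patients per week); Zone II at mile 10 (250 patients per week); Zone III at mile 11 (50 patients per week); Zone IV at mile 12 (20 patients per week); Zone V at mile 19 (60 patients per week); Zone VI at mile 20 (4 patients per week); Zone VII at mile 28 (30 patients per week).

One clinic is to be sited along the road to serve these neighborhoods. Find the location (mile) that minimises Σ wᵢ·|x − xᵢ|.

x = 10

For a sum of weighted absolute distances on a line, the optimum is the weighted median (not the mean). Total weight W = 639; half-weight = 319.5.
Sort by position and accumulate weight:
  mile 9 (Zone I, w=225) → cum 225
  mile 10 (Zone II, w=250) → cum 475  ≥ 319.5 → median here
  mile 11 (Zone III, w=50) → cum 525
  mile 12 (Zone IV, w=20) → cum 545
  mile 19 (Zone V, w=60) → cum 605
  mile 20 (Zone VI, w=4) → cum 609
  mile 28 (Zone VII, w=30) → cum 639
Optimal location: mile 10.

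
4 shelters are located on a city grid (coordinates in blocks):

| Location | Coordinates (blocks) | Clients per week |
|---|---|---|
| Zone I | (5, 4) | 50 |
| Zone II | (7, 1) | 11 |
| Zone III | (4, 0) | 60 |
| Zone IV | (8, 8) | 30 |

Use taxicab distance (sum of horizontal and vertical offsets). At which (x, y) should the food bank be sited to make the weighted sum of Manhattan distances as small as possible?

(5, 4)

Manhattan distance separates: Σwᵢ(|x−xᵢ|+|y−yᵢ|) = Σwᵢ|x−xᵢ| + Σwᵢ|y−yᵢ|, so x and y are optimised independently as 1-D weighted medians.
Total weight W = 151; half = 75.5.
x-coordinate, sorted with cumulative weight:
  x=4 (Zone III, w=60) cum 60
  x=5 (Zone I, w=50) cum 110  ← median
  x=7 (Zone II, w=11) cum 121
  x=8 (Zone IV, w=30) cum 151
⇒ x* = 5
y-coordinate, sorted with cumulative weight:
  y=0 (Zone III, w=60) cum 60
  y=1 (Zone II, w=11) cum 71
  y=4 (Zone I, w=50) cum 121  ← median
  y=8 (Zone IV, w=30) cum 151
⇒ y* = 4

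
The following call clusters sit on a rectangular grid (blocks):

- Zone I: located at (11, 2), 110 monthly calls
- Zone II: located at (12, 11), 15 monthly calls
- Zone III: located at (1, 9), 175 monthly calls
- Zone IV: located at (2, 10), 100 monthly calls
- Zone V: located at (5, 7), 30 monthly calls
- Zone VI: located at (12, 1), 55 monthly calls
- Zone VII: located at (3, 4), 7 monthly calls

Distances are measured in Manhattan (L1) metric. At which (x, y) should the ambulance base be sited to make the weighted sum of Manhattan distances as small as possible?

Manhattan distance separates: Σwᵢ(|x−xᵢ|+|y−yᵢ|) = Σwᵢ|x−xᵢ| + Σwᵢ|y−yᵢ|, so x and y are optimised independently as 1-D weighted medians.
Total weight W = 492; half = 246.
x-coordinate, sorted with cumulative weight:
  x=1 (Zone III, w=175) cum 175
  x=2 (Zone IV, w=100) cum 275  ← median
  x=3 (Zone VII, w=7) cum 282
  x=5 (Zone V, w=30) cum 312
  x=11 (Zone I, w=110) cum 422
  x=12 (Zone II, w=15) cum 437
  x=12 (Zone VI, w=55) cum 492
⇒ x* = 2
y-coordinate, sorted with cumulative weight:
  y=1 (Zone VI, w=55) cum 55
  y=2 (Zone I, w=110) cum 165
  y=4 (Zone VII, w=7) cum 172
  y=7 (Zone V, w=30) cum 202
  y=9 (Zone III, w=175) cum 377  ← median
  y=10 (Zone IV, w=100) cum 477
  y=11 (Zone II, w=15) cum 492
⇒ y* = 9

(2, 9)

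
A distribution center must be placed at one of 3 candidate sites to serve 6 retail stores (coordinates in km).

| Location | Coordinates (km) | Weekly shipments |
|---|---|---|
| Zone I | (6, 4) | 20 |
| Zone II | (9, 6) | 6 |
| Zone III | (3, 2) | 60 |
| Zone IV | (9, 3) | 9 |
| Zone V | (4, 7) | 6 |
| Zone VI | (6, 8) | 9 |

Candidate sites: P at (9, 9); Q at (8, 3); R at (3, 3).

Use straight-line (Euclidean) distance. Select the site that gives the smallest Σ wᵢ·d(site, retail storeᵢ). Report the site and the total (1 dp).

R, total 294.7 km

Total weighted distance at each candidate:
  P (9, 9): total = 802.6
  Q (8, 3): total = 461.0
  R (3, 3): total = 294.7
Minimum is at R with total 294.7 km.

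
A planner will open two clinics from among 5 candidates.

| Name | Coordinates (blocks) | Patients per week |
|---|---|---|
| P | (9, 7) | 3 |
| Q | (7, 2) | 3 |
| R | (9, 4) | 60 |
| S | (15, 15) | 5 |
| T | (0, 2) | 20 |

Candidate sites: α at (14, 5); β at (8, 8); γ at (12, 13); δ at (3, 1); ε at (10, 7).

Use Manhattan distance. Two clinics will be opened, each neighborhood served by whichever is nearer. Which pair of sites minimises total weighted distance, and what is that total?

{δ, ε}, total 403

Evaluate every pair (each demand assigned to the nearer of the two):
  {δ, ε}: total = 403
  {β, δ}: total = 471
  {α, δ}: total = 531
  {γ, ε}: total = 592
  {β, ε}: total = 609
  {α, ε}: total = 622
  {β, γ}: total = 632
  {α, β}: total = 662
  {γ, δ}: total = 687
  {α, γ}: total = 776
Best pair: {δ, ε} with total 403.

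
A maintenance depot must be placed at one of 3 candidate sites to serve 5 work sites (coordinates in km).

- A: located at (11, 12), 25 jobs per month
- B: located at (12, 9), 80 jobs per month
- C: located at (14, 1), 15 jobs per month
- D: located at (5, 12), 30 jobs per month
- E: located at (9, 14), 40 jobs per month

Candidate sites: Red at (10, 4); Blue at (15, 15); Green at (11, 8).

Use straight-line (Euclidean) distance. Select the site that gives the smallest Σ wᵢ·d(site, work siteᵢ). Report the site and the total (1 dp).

Total weighted distance at each candidate:
  Red (10, 4): total = 1392.4
  Blue (15, 15): total = 1428.7
  Green (11, 8): total = 796.7
Minimum is at Green with total 796.7 km.

Green, total 796.7 km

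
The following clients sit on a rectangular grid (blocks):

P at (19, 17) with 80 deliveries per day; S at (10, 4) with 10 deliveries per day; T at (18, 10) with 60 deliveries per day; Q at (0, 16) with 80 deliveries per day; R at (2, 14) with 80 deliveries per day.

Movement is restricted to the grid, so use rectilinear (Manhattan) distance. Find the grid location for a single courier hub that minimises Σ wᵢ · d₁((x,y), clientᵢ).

(2, 16)

Manhattan distance separates: Σwᵢ(|x−xᵢ|+|y−yᵢ|) = Σwᵢ|x−xᵢ| + Σwᵢ|y−yᵢ|, so x and y are optimised independently as 1-D weighted medians.
Total weight W = 310; half = 155.
x-coordinate, sorted with cumulative weight:
  x=0 (Q, w=80) cum 80
  x=2 (R, w=80) cum 160  ← median
  x=10 (S, w=10) cum 170
  x=18 (T, w=60) cum 230
  x=19 (P, w=80) cum 310
⇒ x* = 2
y-coordinate, sorted with cumulative weight:
  y=4 (S, w=10) cum 10
  y=10 (T, w=60) cum 70
  y=14 (R, w=80) cum 150
  y=16 (Q, w=80) cum 230  ← median
  y=17 (P, w=80) cum 310
⇒ y* = 16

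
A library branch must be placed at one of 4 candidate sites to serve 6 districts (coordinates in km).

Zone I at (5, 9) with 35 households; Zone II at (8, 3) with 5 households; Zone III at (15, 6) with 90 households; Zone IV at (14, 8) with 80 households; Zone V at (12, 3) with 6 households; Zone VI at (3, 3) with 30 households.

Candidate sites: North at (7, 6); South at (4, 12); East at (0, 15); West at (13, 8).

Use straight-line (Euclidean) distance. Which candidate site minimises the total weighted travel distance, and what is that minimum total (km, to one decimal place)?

West, total 1018.1 km

Total weighted distance at each candidate:
  North (7, 6): total = 1629.4
  South (4, 12): total = 2493.2
  East (0, 15): total = 3644.9
  West (13, 8): total = 1018.1
Minimum is at West with total 1018.1 km.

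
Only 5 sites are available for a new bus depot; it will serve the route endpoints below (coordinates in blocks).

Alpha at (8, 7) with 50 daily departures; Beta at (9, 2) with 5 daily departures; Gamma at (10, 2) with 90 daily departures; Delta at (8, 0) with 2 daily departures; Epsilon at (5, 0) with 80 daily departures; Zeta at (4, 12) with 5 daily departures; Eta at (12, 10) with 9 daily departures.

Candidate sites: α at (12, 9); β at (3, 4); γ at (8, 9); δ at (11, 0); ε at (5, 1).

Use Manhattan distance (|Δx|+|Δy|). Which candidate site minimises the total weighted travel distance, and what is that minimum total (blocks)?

ε, total 1307 blocks

Total weighted distance at each candidate:
  α (12, 9): total = 2530
  β (3, 4): total = 1928
  γ (8, 9): total = 2008
  δ (11, 0): total = 1470
  ε (5, 1): total = 1307
Minimum is at ε with total 1307 blocks.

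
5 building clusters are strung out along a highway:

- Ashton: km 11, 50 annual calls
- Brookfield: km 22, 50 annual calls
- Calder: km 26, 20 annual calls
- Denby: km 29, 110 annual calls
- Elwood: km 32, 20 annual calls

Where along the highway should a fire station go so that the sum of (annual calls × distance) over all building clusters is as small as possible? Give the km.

x = 29

For a sum of weighted absolute distances on a line, the optimum is the weighted median (not the mean). Total weight W = 250; half-weight = 125.
Sort by position and accumulate weight:
  km 11 (Ashton, w=50) → cum 50
  km 22 (Brookfield, w=50) → cum 100
  km 26 (Calder, w=20) → cum 120
  km 29 (Denby, w=110) → cum 230  ≥ 125 → median here
  km 32 (Elwood, w=20) → cum 250
Optimal location: km 29.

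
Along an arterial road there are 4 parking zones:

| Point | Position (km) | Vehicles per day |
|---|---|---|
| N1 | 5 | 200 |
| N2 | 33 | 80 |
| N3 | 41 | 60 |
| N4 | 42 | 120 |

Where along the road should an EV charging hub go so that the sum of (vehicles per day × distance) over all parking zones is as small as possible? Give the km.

For a sum of weighted absolute distances on a line, the optimum is the weighted median (not the mean). Total weight W = 460; half-weight = 230.
Sort by position and accumulate weight:
  km 5 (N1, w=200) → cum 200
  km 33 (N2, w=80) → cum 280  ≥ 230 → median here
  km 41 (N3, w=60) → cum 340
  km 42 (N4, w=120) → cum 460
Optimal location: km 33.

x = 33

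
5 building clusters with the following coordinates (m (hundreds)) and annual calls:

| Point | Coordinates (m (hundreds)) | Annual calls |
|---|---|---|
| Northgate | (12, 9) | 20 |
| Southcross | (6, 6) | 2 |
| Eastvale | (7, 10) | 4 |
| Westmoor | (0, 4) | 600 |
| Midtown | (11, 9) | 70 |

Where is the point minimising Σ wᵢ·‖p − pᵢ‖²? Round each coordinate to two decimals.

(1.51, 4.69)

The minimiser of Σwᵢ‖p−pᵢ‖² is the weighted centroid p* = (Σwᵢpᵢ)/(Σwᵢ).
Σwᵢ = 696.
Σwᵢxᵢ = 20·12 + 2·6 + 4·7 + 600·0 + 70·11 = 1050.
Σwᵢyᵢ = 20·9 + 2·6 + 4·10 + 600·4 + 70·9 = 3262.
x* = 1050/696 = 1.51, y* = 3262/696 = 4.69.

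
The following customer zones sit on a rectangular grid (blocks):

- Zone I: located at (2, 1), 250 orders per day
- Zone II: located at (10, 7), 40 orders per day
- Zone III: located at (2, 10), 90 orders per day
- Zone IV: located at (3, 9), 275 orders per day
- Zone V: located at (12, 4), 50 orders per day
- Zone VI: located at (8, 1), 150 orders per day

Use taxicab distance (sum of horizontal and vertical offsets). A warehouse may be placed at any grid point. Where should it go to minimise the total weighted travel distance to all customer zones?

Manhattan distance separates: Σwᵢ(|x−xᵢ|+|y−yᵢ|) = Σwᵢ|x−xᵢ| + Σwᵢ|y−yᵢ|, so x and y are optimised independently as 1-D weighted medians.
Total weight W = 855; half = 427.5.
x-coordinate, sorted with cumulative weight:
  x=2 (Zone I, w=250) cum 250
  x=2 (Zone III, w=90) cum 340
  x=3 (Zone IV, w=275) cum 615  ← median
  x=8 (Zone VI, w=150) cum 765
  x=10 (Zone II, w=40) cum 805
  x=12 (Zone V, w=50) cum 855
⇒ x* = 3
y-coordinate, sorted with cumulative weight:
  y=1 (Zone I, w=250) cum 250
  y=1 (Zone VI, w=150) cum 400
  y=4 (Zone V, w=50) cum 450  ← median
  y=7 (Zone II, w=40) cum 490
  y=9 (Zone IV, w=275) cum 765
  y=10 (Zone III, w=90) cum 855
⇒ y* = 4

(3, 4)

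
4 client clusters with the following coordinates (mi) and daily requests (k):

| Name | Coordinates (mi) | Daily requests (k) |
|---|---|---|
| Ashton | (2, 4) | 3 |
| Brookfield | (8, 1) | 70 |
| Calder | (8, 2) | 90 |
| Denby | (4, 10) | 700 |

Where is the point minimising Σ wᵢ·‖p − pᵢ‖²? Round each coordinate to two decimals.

(4.73, 8.41)

The minimiser of Σwᵢ‖p−pᵢ‖² is the weighted centroid p* = (Σwᵢpᵢ)/(Σwᵢ).
Σwᵢ = 863.
Σwᵢxᵢ = 3·2 + 70·8 + 90·8 + 700·4 = 4086.
Σwᵢyᵢ = 3·4 + 70·1 + 90·2 + 700·10 = 7262.
x* = 4086/863 = 4.73, y* = 7262/863 = 8.41.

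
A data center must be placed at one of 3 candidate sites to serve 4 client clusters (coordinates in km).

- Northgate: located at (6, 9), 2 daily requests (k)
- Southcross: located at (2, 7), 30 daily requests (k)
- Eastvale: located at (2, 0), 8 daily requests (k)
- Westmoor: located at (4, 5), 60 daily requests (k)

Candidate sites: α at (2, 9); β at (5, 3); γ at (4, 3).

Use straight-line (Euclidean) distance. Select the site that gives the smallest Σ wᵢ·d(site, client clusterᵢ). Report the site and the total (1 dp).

γ, total 295.7 km

Total weighted distance at each candidate:
  α (2, 9): total = 408.3
  β (5, 3): total = 330.3
  γ (4, 3): total = 295.7
Minimum is at γ with total 295.7 km.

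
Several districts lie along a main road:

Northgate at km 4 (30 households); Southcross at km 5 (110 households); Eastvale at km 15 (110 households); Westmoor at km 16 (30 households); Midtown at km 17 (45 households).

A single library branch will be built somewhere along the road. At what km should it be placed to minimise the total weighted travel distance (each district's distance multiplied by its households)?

x = 15

For a sum of weighted absolute distances on a line, the optimum is the weighted median (not the mean). Total weight W = 325; half-weight = 162.5.
Sort by position and accumulate weight:
  km 4 (Northgate, w=30) → cum 30
  km 5 (Southcross, w=110) → cum 140
  km 15 (Eastvale, w=110) → cum 250  ≥ 162.5 → median here
  km 16 (Westmoor, w=30) → cum 280
  km 17 (Midtown, w=45) → cum 325
Optimal location: km 15.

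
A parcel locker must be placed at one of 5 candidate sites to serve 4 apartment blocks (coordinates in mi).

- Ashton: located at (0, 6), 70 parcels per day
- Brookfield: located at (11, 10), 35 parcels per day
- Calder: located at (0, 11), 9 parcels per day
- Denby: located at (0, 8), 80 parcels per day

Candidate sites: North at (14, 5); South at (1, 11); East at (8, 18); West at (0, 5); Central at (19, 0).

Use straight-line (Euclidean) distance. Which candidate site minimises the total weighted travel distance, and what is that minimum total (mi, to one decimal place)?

Total weighted distance at each candidate:
  North (14, 5): total = 2469.1
  South (1, 11): total = 970.7
  East (8, 18): total = 2428.8
  West (0, 5): total = 786.9
  Central (19, 0): total = 3689.8
Minimum is at West with total 786.9 mi.

West, total 786.9 mi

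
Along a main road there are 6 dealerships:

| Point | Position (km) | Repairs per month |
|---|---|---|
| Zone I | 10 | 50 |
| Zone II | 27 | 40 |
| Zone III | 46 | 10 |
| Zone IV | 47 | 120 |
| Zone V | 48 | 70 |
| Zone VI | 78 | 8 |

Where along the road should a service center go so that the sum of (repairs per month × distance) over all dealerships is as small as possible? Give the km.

x = 47

For a sum of weighted absolute distances on a line, the optimum is the weighted median (not the mean). Total weight W = 298; half-weight = 149.
Sort by position and accumulate weight:
  km 10 (Zone I, w=50) → cum 50
  km 27 (Zone II, w=40) → cum 90
  km 46 (Zone III, w=10) → cum 100
  km 47 (Zone IV, w=120) → cum 220  ≥ 149 → median here
  km 48 (Zone V, w=70) → cum 290
  km 78 (Zone VI, w=8) → cum 298
Optimal location: km 47.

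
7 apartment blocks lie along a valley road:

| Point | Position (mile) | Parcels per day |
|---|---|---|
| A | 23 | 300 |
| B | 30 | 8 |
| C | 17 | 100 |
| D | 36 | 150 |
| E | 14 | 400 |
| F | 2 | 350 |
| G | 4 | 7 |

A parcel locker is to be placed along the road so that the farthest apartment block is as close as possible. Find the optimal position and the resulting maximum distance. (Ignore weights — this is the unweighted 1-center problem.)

The 1-center on a line is the midpoint of the two extreme points: leftmost at 2, rightmost at 36.
Optimal location = (2 + 36)/2 = 19; maximum distance = (36 − 2)/2 = 17.

location 19, max distance 17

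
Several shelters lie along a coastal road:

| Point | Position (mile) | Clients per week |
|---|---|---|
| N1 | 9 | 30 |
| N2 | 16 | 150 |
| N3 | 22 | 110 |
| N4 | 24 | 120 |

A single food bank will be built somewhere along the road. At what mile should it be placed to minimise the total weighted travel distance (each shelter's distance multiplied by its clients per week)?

x = 22

For a sum of weighted absolute distances on a line, the optimum is the weighted median (not the mean). Total weight W = 410; half-weight = 205.
Sort by position and accumulate weight:
  mile 9 (N1, w=30) → cum 30
  mile 16 (N2, w=150) → cum 180
  mile 22 (N3, w=110) → cum 290  ≥ 205 → median here
  mile 24 (N4, w=120) → cum 410
Optimal location: mile 22.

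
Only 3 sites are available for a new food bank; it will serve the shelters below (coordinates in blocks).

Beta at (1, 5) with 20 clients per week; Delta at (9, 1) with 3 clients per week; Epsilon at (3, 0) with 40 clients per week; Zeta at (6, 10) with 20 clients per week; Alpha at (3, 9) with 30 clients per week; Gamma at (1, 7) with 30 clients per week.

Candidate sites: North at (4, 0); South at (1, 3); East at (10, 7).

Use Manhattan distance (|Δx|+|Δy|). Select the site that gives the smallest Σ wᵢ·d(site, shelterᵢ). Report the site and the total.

South, total 870 blocks

Total weighted distance at each candidate:
  North (4, 0): total = 1058
  South (1, 3): total = 870
  East (10, 7): total = 1481
Minimum is at South with total 870 blocks.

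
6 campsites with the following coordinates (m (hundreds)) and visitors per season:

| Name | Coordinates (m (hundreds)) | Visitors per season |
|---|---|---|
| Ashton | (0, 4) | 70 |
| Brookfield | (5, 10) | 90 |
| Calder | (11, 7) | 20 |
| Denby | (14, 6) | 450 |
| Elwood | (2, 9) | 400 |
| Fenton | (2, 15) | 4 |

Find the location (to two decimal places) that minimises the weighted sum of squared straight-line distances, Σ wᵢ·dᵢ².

The minimiser of Σwᵢ‖p−pᵢ‖² is the weighted centroid p* = (Σwᵢpᵢ)/(Σwᵢ).
Σwᵢ = 1034.
Σwᵢxᵢ = 70·0 + 90·5 + 20·11 + 450·14 + 400·2 + 4·2 = 7778.
Σwᵢyᵢ = 70·4 + 90·10 + 20·7 + 450·6 + 400·9 + 4·15 = 7680.
x* = 7778/1034 = 7.52, y* = 7680/1034 = 7.43.

(7.52, 7.43)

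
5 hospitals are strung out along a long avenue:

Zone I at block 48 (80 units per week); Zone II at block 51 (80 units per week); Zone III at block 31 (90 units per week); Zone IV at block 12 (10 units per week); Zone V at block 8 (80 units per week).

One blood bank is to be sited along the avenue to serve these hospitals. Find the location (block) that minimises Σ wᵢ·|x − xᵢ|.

For a sum of weighted absolute distances on a line, the optimum is the weighted median (not the mean). Total weight W = 340; half-weight = 170.
Sort by position and accumulate weight:
  block 8 (Zone V, w=80) → cum 80
  block 12 (Zone IV, w=10) → cum 90
  block 31 (Zone III, w=90) → cum 180  ≥ 170 → median here
  block 48 (Zone I, w=80) → cum 260
  block 51 (Zone II, w=80) → cum 340
Optimal location: block 31.

x = 31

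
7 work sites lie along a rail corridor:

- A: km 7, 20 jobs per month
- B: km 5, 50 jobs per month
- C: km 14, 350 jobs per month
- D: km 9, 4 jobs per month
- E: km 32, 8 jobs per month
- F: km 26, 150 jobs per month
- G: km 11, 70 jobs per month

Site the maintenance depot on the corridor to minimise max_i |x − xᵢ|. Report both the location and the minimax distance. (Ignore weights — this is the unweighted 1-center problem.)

location 18.5, max distance 13.5

The 1-center on a line is the midpoint of the two extreme points: leftmost at 5, rightmost at 32.
Optimal location = (5 + 32)/2 = 18.5; maximum distance = (32 − 5)/2 = 13.5.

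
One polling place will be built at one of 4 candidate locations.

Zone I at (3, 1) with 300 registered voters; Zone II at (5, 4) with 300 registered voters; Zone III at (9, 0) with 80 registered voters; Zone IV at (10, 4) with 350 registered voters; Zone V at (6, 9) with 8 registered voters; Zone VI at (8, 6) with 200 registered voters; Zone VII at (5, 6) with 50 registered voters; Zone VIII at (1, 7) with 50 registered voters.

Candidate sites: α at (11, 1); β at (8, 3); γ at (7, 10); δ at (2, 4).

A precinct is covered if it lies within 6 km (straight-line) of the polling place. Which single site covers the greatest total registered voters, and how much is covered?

Coverage radius r = 6 km; a point is covered iff (Δx)²+(Δy)² ≤ 6² = 36.
  α (11, 1): covers {Zone III, Zone IV, Zone VI} → 630
  β (8, 3): covers {Zone I, Zone II, Zone III, Zone IV, Zone VI, Zone VII} → 1280
  γ (7, 10): covers {Zone V, Zone VI, Zone VII} → 258
  δ (2, 4): covers {Zone I, Zone II, Zone VII, Zone VIII} → 700
Maximum coverage at β: 1280 registered voters.

β, covering 1280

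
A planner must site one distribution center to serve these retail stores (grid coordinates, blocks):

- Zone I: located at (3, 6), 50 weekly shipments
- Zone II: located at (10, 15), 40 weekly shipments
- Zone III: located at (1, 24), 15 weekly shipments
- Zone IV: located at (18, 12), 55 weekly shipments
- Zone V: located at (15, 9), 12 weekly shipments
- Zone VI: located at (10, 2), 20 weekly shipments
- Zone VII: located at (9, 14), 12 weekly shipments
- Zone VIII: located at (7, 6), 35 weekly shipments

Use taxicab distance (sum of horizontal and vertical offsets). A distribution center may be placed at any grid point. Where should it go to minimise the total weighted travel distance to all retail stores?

(10, 12)

Manhattan distance separates: Σwᵢ(|x−xᵢ|+|y−yᵢ|) = Σwᵢ|x−xᵢ| + Σwᵢ|y−yᵢ|, so x and y are optimised independently as 1-D weighted medians.
Total weight W = 239; half = 119.5.
x-coordinate, sorted with cumulative weight:
  x=1 (Zone III, w=15) cum 15
  x=3 (Zone I, w=50) cum 65
  x=7 (Zone VIII, w=35) cum 100
  x=9 (Zone VII, w=12) cum 112
  x=10 (Zone II, w=40) cum 152  ← median
  x=10 (Zone VI, w=20) cum 172
  x=15 (Zone V, w=12) cum 184
  x=18 (Zone IV, w=55) cum 239
⇒ x* = 10
y-coordinate, sorted with cumulative weight:
  y=2 (Zone VI, w=20) cum 20
  y=6 (Zone I, w=50) cum 70
  y=6 (Zone VIII, w=35) cum 105
  y=9 (Zone V, w=12) cum 117
  y=12 (Zone IV, w=55) cum 172  ← median
  y=14 (Zone VII, w=12) cum 184
  y=15 (Zone II, w=40) cum 224
  y=24 (Zone III, w=15) cum 239
⇒ y* = 12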